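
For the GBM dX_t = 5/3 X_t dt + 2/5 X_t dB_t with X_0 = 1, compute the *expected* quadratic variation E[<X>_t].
E[<X>_t] = 6*exp(262*t/75)/131 - 6/131

<X>_t = int_0^t ((2/5) * X_s)^2 ds. Taking expectation inside the integral: E[<X>_t] = (2/5)^2 * int_0^t E[X_s^2] ds. For GBM, E[X_s^2] = x_0^2 * exp((2 mu + sigma^2) s). Integrating:
  E[<X>_t] = (2/5)^2 * 1^2 * (exp((2*(5/3) + (2/5)^2) t) - 1) / (2*(5/3) + (2/5)^2)
           = (2/5)^2 * 1^2 * (exp((262/75) t) - 1) / (262/75) = 6*exp(262*t/75)/131 - 6/131.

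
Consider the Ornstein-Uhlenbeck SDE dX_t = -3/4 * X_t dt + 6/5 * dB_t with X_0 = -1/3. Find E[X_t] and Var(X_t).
E[X_t] = -exp(-3*t/4)/3; Var(X_t) = 24/25 - 24*exp(-3*t/2)/25

The OU SDE dX = -theta X dt + sigma dB admits the integrating factor exp(theta t): d(exp(theta t) X_t) = sigma exp(theta t) dB_t. Integrating from 0 to t:
  X_t = x_0 * exp(-theta t) + sigma * int_0^t exp(-theta (t-s)) dB_s.
The Itô integral has mean 0 and (by the Itô isometry) variance sigma^2 * int_0^t exp(-2 theta (t - s)) ds = sigma^2 * (1 - exp(-2 theta t)) / (2 theta).
With theta = 3/4, sigma = 6/5, x_0 = -1/3:
  E[X_t] = -1/3 * exp(-3/4 t) = -exp(-3*t/4)/3
  Var(X_t) = (6/5)^2 * (1 - exp(-2*3/4 t)) / (2 * 3/4) = 24/25 - 24*exp(-3*t/2)/25.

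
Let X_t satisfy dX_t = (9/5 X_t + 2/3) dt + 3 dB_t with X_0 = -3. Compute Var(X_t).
Var(X_t) = 5*exp(18*t/5)/2 - 5/2

The variance V(t) = Var(X_t) satisfies V'(t) = 2 a V(t) + c^2 with V(0) = 0 (drift coefficient is linear in X, diffusion is constant). With a = 9/5, c = 3, the solution is
  V(t) = (c^2 / (2 a)) * (exp(2 a t) - 1)
       = (3^2 / (2*(9/5))) * (exp((18/5) t) - 1)
       = 5*exp(18*t/5)/2 - 5/2.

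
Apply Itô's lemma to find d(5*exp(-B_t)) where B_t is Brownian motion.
d(5*exp(-B_t)) = (5*exp(-B_t)/2) dt + (-5*exp(-B_t)) dB_t

Itô's formula for f(B_t) gives d f(B_t) = f'(B_t) dB_t + (1/2) f''(B_t) dt. Compute derivatives of f(x) = 5*exp(-x):
  f'(x)  = -5*exp(-x)
  f''(x) = 5*exp(-x)
Substitute x = B_t and multiply the f'' term by 1/2:
  drift     = (1/2) * (5*exp(-x)) evaluated at B_t = 5*exp(-B_t)/2
  diffusion = (-5*exp(-x)) evaluated at B_t = -5*exp(-B_t)
Therefore d(5*exp(-B_t)) = (5*exp(-B_t)/2) dt + (-5*exp(-B_t)) dB_t.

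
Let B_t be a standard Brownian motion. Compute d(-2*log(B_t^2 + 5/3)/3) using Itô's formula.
d(-2*log(B_t^2 + 5/3)/3) = (2*(3*B_t^2 - 5)/(3*B_t^2 + 5)^2) dt + (-4*B_t/(3*B_t^2 + 5)) dB_t

Itô's formula for f(B_t) gives d f(B_t) = f'(B_t) dB_t + (1/2) f''(B_t) dt. Compute derivatives of f(x) = -2*log(x^2 + 5/3)/3:
  f'(x)  = -4*x/(3*x^2 + 5)
  f''(x) = 4*(3*x^2 - 5)/(3*x^2 + 5)^2
Substitute x = B_t and multiply the f'' term by 1/2:
  drift     = (1/2) * (4*(3*x^2 - 5)/(3*x^2 + 5)^2) evaluated at B_t = 2*(3*B_t^2 - 5)/(3*B_t^2 + 5)^2
  diffusion = (-4*x/(3*x^2 + 5)) evaluated at B_t = -4*B_t/(3*B_t^2 + 5)
Therefore d(-2*log(B_t^2 + 5/3)/3) = (2*(3*B_t^2 - 5)/(3*B_t^2 + 5)^2) dt + (-4*B_t/(3*B_t^2 + 5)) dB_t.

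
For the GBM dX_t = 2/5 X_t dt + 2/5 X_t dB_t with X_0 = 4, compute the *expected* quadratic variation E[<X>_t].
E[<X>_t] = 8*exp(24*t/25)/3 - 8/3

<X>_t = int_0^t ((2/5) * X_s)^2 ds. Taking expectation inside the integral: E[<X>_t] = (2/5)^2 * int_0^t E[X_s^2] ds. For GBM, E[X_s^2] = x_0^2 * exp((2 mu + sigma^2) s). Integrating:
  E[<X>_t] = (2/5)^2 * 4^2 * (exp((2*(2/5) + (2/5)^2) t) - 1) / (2*(2/5) + (2/5)^2)
           = (2/5)^2 * 4^2 * (exp((24/25) t) - 1) / (24/25) = 8*exp(24*t/25)/3 - 8/3.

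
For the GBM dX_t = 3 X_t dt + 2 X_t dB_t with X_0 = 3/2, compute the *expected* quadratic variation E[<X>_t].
E[<X>_t] = 9*exp(10*t)/10 - 9/10

<X>_t = int_0^t (2 * X_s)^2 ds. Taking expectation inside the integral: E[<X>_t] = 2^2 * int_0^t E[X_s^2] ds. For GBM, E[X_s^2] = x_0^2 * exp((2 mu + sigma^2) s). Integrating:
  E[<X>_t] = 2^2 * (3/2)^2 * (exp((2*3 + 2^2) t) - 1) / (2*3 + 2^2)
           = 2^2 * (3/2)^2 * (exp(10 t) - 1) / 10 = 9*exp(10*t)/10 - 9/10.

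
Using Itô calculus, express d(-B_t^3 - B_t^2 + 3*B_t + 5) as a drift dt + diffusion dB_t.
d(-B_t^3 - B_t^2 + 3*B_t + 5) = (-3*B_t - 1) dt + (-3*B_t^2 - 2*B_t + 3) dB_t

Itô's formula for f(B_t) gives d f(B_t) = f'(B_t) dB_t + (1/2) f''(B_t) dt. Compute derivatives of f(x) = -x^3 - x^2 + 3*x + 5:
  f'(x)  = -3*x^2 - 2*x + 3
  f''(x) = -6*x - 2
Substitute x = B_t and multiply the f'' term by 1/2:
  drift     = (1/2) * (-6*x - 2) evaluated at B_t = -3*B_t - 1
  diffusion = (-3*x^2 - 2*x + 3) evaluated at B_t = -3*B_t^2 - 2*B_t + 3
Therefore d(-B_t^3 - B_t^2 + 3*B_t + 5) = (-3*B_t - 1) dt + (-3*B_t^2 - 2*B_t + 3) dB_t.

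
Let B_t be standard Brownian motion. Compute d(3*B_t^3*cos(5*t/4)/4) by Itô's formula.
d(3*B_t^3*cos(5*t/4)/4) = (3*B_t*(-5*B_t^2*sin(5*t/4) + 12*cos(5*t/4))/16) dt + (9*B_t^2*cos(5*t/4)/4) dB_t

Itô's formula for f(t, x): d f(t, B_t) = (f_t + (1/2) f_xx) dt + f_x dB_t. Compute partials of f(t, x) = 3*x^3*cos(5*t/4)/4:
  f_t(t,x)  = -15*x^3*sin(5*t/4)/16
  f_x(t,x)  = 9*x^2*cos(5*t/4)/4
  f_xx(t,x) = 9*x*cos(5*t/4)/2
Assemble drift = f_t + (1/2) f_xx = 3*x*(-5*x^2*sin(5*t/4) + 12*cos(5*t/4))/16 and diffusion = f_x = 9*x^2*cos(5*t/4)/4. Substituting x = B_t:
  d(3*B_t^3*cos(5*t/4)/4) = (3*B_t*(-5*B_t^2*sin(5*t/4) + 12*cos(5*t/4))/16) dt + (9*B_t^2*cos(5*t/4)/4) dB_t.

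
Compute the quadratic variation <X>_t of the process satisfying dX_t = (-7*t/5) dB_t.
<X>_t = 49*t^3/75

For an Itô process dX_t = a(t) dt + b(t) dB_t, the quadratic variation is <X>_t = int_0^t b(s)^2 ds (the drift term does not contribute). Here b(s) = -7*s/5, so
  b(s)^2 = 49*s^2/25.
Integrating from 0 to t:
  <X>_t = int_0^t (49*s^2/25) ds = 49*t^3/75.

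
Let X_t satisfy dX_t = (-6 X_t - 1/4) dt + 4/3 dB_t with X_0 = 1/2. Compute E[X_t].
E[X_t] = -1/24 + 13*exp(-6*t)/24

Taking expectations and using E[dB_t] = 0, the mean m(t) = E[X_t] satisfies the ODE m'(t) = a m(t) + b with m(0) = x_0. With a = -6, b = -1/4, x_0 = 1/2, the solution is
  m(t) = x_0 * exp(a t) + (b/a) * (exp(a t) - 1)
       = (1/2) * exp((-6) t) + ((-1/4)/(-6)) * (exp((-6) t) - 1)
       = -1/24 + 13*exp(-6*t)/24.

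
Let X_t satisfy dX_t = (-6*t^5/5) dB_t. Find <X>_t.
<X>_t = 36*t^11/275

For an Itô process dX_t = a(t) dt + b(t) dB_t, the quadratic variation is <X>_t = int_0^t b(s)^2 ds (the drift term does not contribute). Here b(s) = -6*s^5/5, so
  b(s)^2 = 36*s^10/25.
Integrating from 0 to t:
  <X>_t = int_0^t (36*s^10/25) ds = 36*t^11/275.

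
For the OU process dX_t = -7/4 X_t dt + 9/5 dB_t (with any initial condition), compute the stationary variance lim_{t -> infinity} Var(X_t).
lim Var(X_t) = 162/175

The OU SDE dX = -theta X dt + sigma dB admits the integrating factor exp(theta t): d(exp(theta t) X_t) = sigma exp(theta t) dB_t. Integrating from 0 to t gives X_t = x_0 * exp(-theta t) + sigma * int_0^t exp(-theta (t-s)) dB_s for any initial x_0. The Itô integral has variance (by the Itô isometry) sigma^2 * int_0^t exp(-2 theta (t - s)) ds = sigma^2 * (1 - exp(-2 theta t)) / (2 theta), independent of x_0.
With theta = 7/4, sigma = 9/5:
  Var(X_t) = (9/5)^2 * (1 - exp(-2*7/4 t)) / (2 * 7/4) = 162/175 - 162*exp(-7*t/2)/175.
As t -> infinity, exp(-2*7/4 t) -> 0, so the stationary variance is sigma^2 / (2 theta) = 162/175.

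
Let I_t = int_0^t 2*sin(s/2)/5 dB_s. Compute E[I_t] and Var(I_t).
E[I_t] = 0; Var(I_t) = 2*t/25 - 2*sin(t)/25

The Itô integral of a deterministic integrand f(s) has mean 0 because each increment f(s) * (B_{s+ds} - B_s) has mean 0. By the Itô isometry:
  Var( int_0^t f(s) dB_s ) = E[ (int_0^t f(s) dB_s)^2 ] = int_0^t f(s)^2 ds.
Here f(s) = 2*sin(s/2)/5, so f(s)^2 = 4*sin(s/2)^2/25. Integrate:
  int_0^t (4*sin(s/2)^2/25) ds = 2*t/25 - 2*sin(t)/25.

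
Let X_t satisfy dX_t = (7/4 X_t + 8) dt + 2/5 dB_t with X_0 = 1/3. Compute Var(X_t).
Var(X_t) = 8*exp(7*t/2)/175 - 8/175

The variance V(t) = Var(X_t) satisfies V'(t) = 2 a V(t) + c^2 with V(0) = 0 (drift coefficient is linear in X, diffusion is constant). With a = 7/4, c = 2/5, the solution is
  V(t) = (c^2 / (2 a)) * (exp(2 a t) - 1)
       = ((2/5)^2 / (2*(7/4))) * (exp((7/2) t) - 1)
       = 8*exp(7*t/2)/175 - 8/175.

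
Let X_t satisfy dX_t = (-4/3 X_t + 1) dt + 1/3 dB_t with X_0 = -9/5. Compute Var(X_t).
Var(X_t) = 1/24 - exp(-8*t/3)/24

The variance V(t) = Var(X_t) satisfies V'(t) = 2 a V(t) + c^2 with V(0) = 0 (drift coefficient is linear in X, diffusion is constant). With a = -4/3, c = 1/3, the solution is
  V(t) = (c^2 / (2 a)) * (exp(2 a t) - 1)
       = ((1/3)^2 / (2*(-4/3))) * (exp((-8/3) t) - 1)
       = 1/24 - exp(-8*t/3)/24.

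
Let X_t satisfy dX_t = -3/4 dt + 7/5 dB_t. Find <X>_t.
<X>_t = 49*t/25

For an Itô process dX_t = a(t) dt + b(t) dB_t, the quadratic variation is <X>_t = int_0^t b(s)^2 ds (the drift term does not contribute). Here b(s) = 7/5, so
  b(s)^2 = 49/25.
Integrating from 0 to t:
  <X>_t = int_0^t (49/25) ds = 49*t/25.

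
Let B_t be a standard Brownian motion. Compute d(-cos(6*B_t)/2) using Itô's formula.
d(-cos(6*B_t)/2) = (9*cos(6*B_t)) dt + (3*sin(6*B_t)) dB_t

Itô's formula for f(B_t) gives d f(B_t) = f'(B_t) dB_t + (1/2) f''(B_t) dt. Compute derivatives of f(x) = -cos(6*x)/2:
  f'(x)  = 3*sin(6*x)
  f''(x) = 18*cos(6*x)
Substitute x = B_t and multiply the f'' term by 1/2:
  drift     = (1/2) * (18*cos(6*x)) evaluated at B_t = 9*cos(6*B_t)
  diffusion = (3*sin(6*x)) evaluated at B_t = 3*sin(6*B_t)
Therefore d(-cos(6*B_t)/2) = (9*cos(6*B_t)) dt + (3*sin(6*B_t)) dB_t.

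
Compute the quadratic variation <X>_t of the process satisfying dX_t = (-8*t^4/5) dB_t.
<X>_t = 64*t^9/225

For an Itô process dX_t = a(t) dt + b(t) dB_t, the quadratic variation is <X>_t = int_0^t b(s)^2 ds (the drift term does not contribute). Here b(s) = -8*s^4/5, so
  b(s)^2 = 64*s^8/25.
Integrating from 0 to t:
  <X>_t = int_0^t (64*s^8/25) ds = 64*t^9/225.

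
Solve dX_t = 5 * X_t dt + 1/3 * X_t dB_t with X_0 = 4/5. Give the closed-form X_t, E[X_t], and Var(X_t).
X_t = 4/5 * exp((89/18) t + (1/3) B_t); E[X_t] = 4*exp(5*t)/5; Var(X_t) = 16*(exp(t/9) - 1)*exp(10*t)/25

For GBM dX = mu X dt + sigma X dB with X_0 = x_0, apply Itô to Y = log X: dY = (mu - sigma^2/2) dt + sigma dB, so Y_t = log(x_0) + (mu - sigma^2/2) t + sigma B_t and hence X_t = x_0 * exp((mu - sigma^2/2) t + sigma B_t).
With mu = 5, sigma = 1/3, x_0 = 4/5, this gives:
  X_t = 4/5 * exp((89/18) * t + (1/3) * B_t).
Since sigma*B_t ~ Normal(0, sigma^2 t), E[exp(sigma*B_t)] = exp(sigma^2 t / 2); so E[X_t] = x_0 * exp((mu - sigma^2/2) t) * exp(sigma^2 t / 2) = x_0 * exp(mu t) = 4*exp(5*t)/5.
Var(X_t) = E[X_t^2] - (E[X_t])^2 = x_0^2 * exp(2 mu t) * (exp(sigma^2 t) - 1) = 16*(exp(t/9) - 1)*exp(10*t)/25.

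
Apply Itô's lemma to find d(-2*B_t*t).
d(-2*B_t*t) = (-2*B_t) dt + (-2*t) dB_t

Itô's formula for f(t, x): d f(t, B_t) = (f_t + (1/2) f_xx) dt + f_x dB_t. Compute partials of f(t, x) = -2*t*x:
  f_t(t,x)  = -2*x
  f_x(t,x)  = -2*t
  f_xx(t,x) = 0
Assemble drift = f_t + (1/2) f_xx = -2*x and diffusion = f_x = -2*t. Substituting x = B_t:
  d(-2*B_t*t) = (-2*B_t) dt + (-2*t) dB_t.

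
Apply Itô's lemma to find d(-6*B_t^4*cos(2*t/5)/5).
d(-6*B_t^4*cos(2*t/5)/5) = (12*B_t^2*(B_t^2*sin(2*t/5) - 15*cos(2*t/5))/25) dt + (-24*B_t^3*cos(2*t/5)/5) dB_t

Itô's formula for f(t, x): d f(t, B_t) = (f_t + (1/2) f_xx) dt + f_x dB_t. Compute partials of f(t, x) = -6*x^4*cos(2*t/5)/5:
  f_t(t,x)  = 12*x^4*sin(2*t/5)/25
  f_x(t,x)  = -24*x^3*cos(2*t/5)/5
  f_xx(t,x) = -72*x^2*cos(2*t/5)/5
Assemble drift = f_t + (1/2) f_xx = 12*x^2*(x^2*sin(2*t/5) - 15*cos(2*t/5))/25 and diffusion = f_x = -24*x^3*cos(2*t/5)/5. Substituting x = B_t:
  d(-6*B_t^4*cos(2*t/5)/5) = (12*B_t^2*(B_t^2*sin(2*t/5) - 15*cos(2*t/5))/25) dt + (-24*B_t^3*cos(2*t/5)/5) dB_t.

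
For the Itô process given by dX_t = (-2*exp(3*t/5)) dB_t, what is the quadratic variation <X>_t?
<X>_t = 10*exp(6*t/5)/3 - 10/3

For an Itô process dX_t = a(t) dt + b(t) dB_t, the quadratic variation is <X>_t = int_0^t b(s)^2 ds (the drift term does not contribute). Here b(s) = -2*exp(3*s/5), so
  b(s)^2 = 4*exp(6*s/5).
Integrating from 0 to t:
  <X>_t = int_0^t (4*exp(6*s/5)) ds = 10*exp(6*t/5)/3 - 10/3.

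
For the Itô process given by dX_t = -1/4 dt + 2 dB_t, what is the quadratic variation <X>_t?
<X>_t = 4*t

For an Itô process dX_t = a(t) dt + b(t) dB_t, the quadratic variation is <X>_t = int_0^t b(s)^2 ds (the drift term does not contribute). Here b(s) = 2, so
  b(s)^2 = 4.
Integrating from 0 to t:
  <X>_t = int_0^t (4) ds = 4*t.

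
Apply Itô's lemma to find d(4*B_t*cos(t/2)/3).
d(4*B_t*cos(t/2)/3) = (-2*B_t*sin(t/2)/3) dt + (4*cos(t/2)/3) dB_t

Itô's formula for f(t, x): d f(t, B_t) = (f_t + (1/2) f_xx) dt + f_x dB_t. Compute partials of f(t, x) = 4*x*cos(t/2)/3:
  f_t(t,x)  = -2*x*sin(t/2)/3
  f_x(t,x)  = 4*cos(t/2)/3
  f_xx(t,x) = 0
Assemble drift = f_t + (1/2) f_xx = -2*x*sin(t/2)/3 and diffusion = f_x = 4*cos(t/2)/3. Substituting x = B_t:
  d(4*B_t*cos(t/2)/3) = (-2*B_t*sin(t/2)/3) dt + (4*cos(t/2)/3) dB_t.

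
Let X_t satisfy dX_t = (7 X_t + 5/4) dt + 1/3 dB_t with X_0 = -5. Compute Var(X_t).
Var(X_t) = exp(14*t)/126 - 1/126

The variance V(t) = Var(X_t) satisfies V'(t) = 2 a V(t) + c^2 with V(0) = 0 (drift coefficient is linear in X, diffusion is constant). With a = 7, c = 1/3, the solution is
  V(t) = (c^2 / (2 a)) * (exp(2 a t) - 1)
       = ((1/3)^2 / (2*7)) * (exp(14 t) - 1)
       = exp(14*t)/126 - 1/126.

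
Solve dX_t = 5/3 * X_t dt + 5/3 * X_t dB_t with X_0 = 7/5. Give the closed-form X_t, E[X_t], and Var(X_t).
X_t = 7/5 * exp((5/18) t + (5/3) B_t); E[X_t] = 7*exp(5*t/3)/5; Var(X_t) = 49*(exp(25*t/9) - 1)*exp(10*t/3)/25

For GBM dX = mu X dt + sigma X dB with X_0 = x_0, apply Itô to Y = log X: dY = (mu - sigma^2/2) dt + sigma dB, so Y_t = log(x_0) + (mu - sigma^2/2) t + sigma B_t and hence X_t = x_0 * exp((mu - sigma^2/2) t + sigma B_t).
With mu = 5/3, sigma = 5/3, x_0 = 7/5, this gives:
  X_t = 7/5 * exp((5/18) * t + (5/3) * B_t).
Since sigma*B_t ~ Normal(0, sigma^2 t), E[exp(sigma*B_t)] = exp(sigma^2 t / 2); so E[X_t] = x_0 * exp((mu - sigma^2/2) t) * exp(sigma^2 t / 2) = x_0 * exp(mu t) = 7*exp(5*t/3)/5.
Var(X_t) = E[X_t^2] - (E[X_t])^2 = x_0^2 * exp(2 mu t) * (exp(sigma^2 t) - 1) = 49*(exp(25*t/9) - 1)*exp(10*t/3)/25.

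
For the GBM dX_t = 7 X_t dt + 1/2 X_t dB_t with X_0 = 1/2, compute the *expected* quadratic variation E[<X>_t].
E[<X>_t] = exp(57*t/4)/228 - 1/228

<X>_t = int_0^t ((1/2) * X_s)^2 ds. Taking expectation inside the integral: E[<X>_t] = (1/2)^2 * int_0^t E[X_s^2] ds. For GBM, E[X_s^2] = x_0^2 * exp((2 mu + sigma^2) s). Integrating:
  E[<X>_t] = (1/2)^2 * (1/2)^2 * (exp((2*7 + (1/2)^2) t) - 1) / (2*7 + (1/2)^2)
           = (1/2)^2 * (1/2)^2 * (exp((57/4) t) - 1) / (57/4) = exp(57*t/4)/228 - 1/228.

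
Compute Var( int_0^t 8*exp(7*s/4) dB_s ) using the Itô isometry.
Var = 128*exp(7*t/2)/7 - 128/7

The Itô integral of a deterministic integrand f(s) has mean 0 because each increment f(s) * (B_{s+ds} - B_s) has mean 0. By the Itô isometry:
  Var( int_0^t f(s) dB_s ) = E[ (int_0^t f(s) dB_s)^2 ] = int_0^t f(s)^2 ds.
Here f(s) = 8*exp(7*s/4), so f(s)^2 = 64*exp(7*s/2). Integrate:
  int_0^t (64*exp(7*s/2)) ds = 128*exp(7*t/2)/7 - 128/7.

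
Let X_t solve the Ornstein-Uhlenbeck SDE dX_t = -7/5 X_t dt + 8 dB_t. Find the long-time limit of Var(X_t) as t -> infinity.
lim Var(X_t) = 160/7

The OU SDE dX = -theta X dt + sigma dB admits the integrating factor exp(theta t): d(exp(theta t) X_t) = sigma exp(theta t) dB_t. Integrating from 0 to t gives X_t = x_0 * exp(-theta t) + sigma * int_0^t exp(-theta (t-s)) dB_s for any initial x_0. The Itô integral has variance (by the Itô isometry) sigma^2 * int_0^t exp(-2 theta (t - s)) ds = sigma^2 * (1 - exp(-2 theta t)) / (2 theta), independent of x_0.
With theta = 7/5, sigma = 8:
  Var(X_t) = (8)^2 * (1 - exp(-2*7/5 t)) / (2 * 7/5) = 160/7 - 160*exp(-14*t/5)/7.
As t -> infinity, exp(-2*7/5 t) -> 0, so the stationary variance is sigma^2 / (2 theta) = 160/7.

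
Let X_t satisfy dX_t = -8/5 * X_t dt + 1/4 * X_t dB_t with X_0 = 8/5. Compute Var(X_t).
Var(X_t) = (64*exp(t/16) - 64)*exp(-16*t/5)/25

For GBM dX = mu X dt + sigma X dB with X_0 = x_0, apply Itô to Y = log X: dY = (mu - sigma^2/2) dt + sigma dB, so Y_t = log(x_0) + (mu - sigma^2/2) t + sigma B_t and hence X_t = x_0 * exp((mu - sigma^2/2) t + sigma B_t).
With mu = -8/5, sigma = 1/4, x_0 = 8/5, this gives:
  X_t = 8/5 * exp((-261/160) * t + (1/4) * B_t).
Since sigma*B_t ~ Normal(0, sigma^2 t), E[exp(sigma*B_t)] = exp(sigma^2 t / 2); so E[X_t] = x_0 * exp((mu - sigma^2/2) t) * exp(sigma^2 t / 2) = x_0 * exp(mu t) = 8*exp(-8*t/5)/5.
Var(X_t) = E[X_t^2] - (E[X_t])^2 = x_0^2 * exp(2 mu t) * (exp(sigma^2 t) - 1) = (64*exp(t/16) - 64)*exp(-16*t/5)/25.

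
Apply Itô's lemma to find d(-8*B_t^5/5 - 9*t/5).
d(-8*B_t^5/5 - 9*t/5) = (-16*B_t^3 - 9/5) dt + (-8*B_t^4) dB_t

Itô's formula for f(t, x): d f(t, B_t) = (f_t + (1/2) f_xx) dt + f_x dB_t. Compute partials of f(t, x) = -9*t/5 - 8*x^5/5:
  f_t(t,x)  = -9/5
  f_x(t,x)  = -8*x^4
  f_xx(t,x) = -32*x^3
Assemble drift = f_t + (1/2) f_xx = -16*x^3 - 9/5 and diffusion = f_x = -8*x^4. Substituting x = B_t:
  d(-8*B_t^5/5 - 9*t/5) = (-16*B_t^3 - 9/5) dt + (-8*B_t^4) dB_t.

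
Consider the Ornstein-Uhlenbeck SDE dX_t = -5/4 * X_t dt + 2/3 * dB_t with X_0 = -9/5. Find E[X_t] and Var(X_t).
E[X_t] = -9*exp(-5*t/4)/5; Var(X_t) = 8/45 - 8*exp(-5*t/2)/45

The OU SDE dX = -theta X dt + sigma dB admits the integrating factor exp(theta t): d(exp(theta t) X_t) = sigma exp(theta t) dB_t. Integrating from 0 to t:
  X_t = x_0 * exp(-theta t) + sigma * int_0^t exp(-theta (t-s)) dB_s.
The Itô integral has mean 0 and (by the Itô isometry) variance sigma^2 * int_0^t exp(-2 theta (t - s)) ds = sigma^2 * (1 - exp(-2 theta t)) / (2 theta).
With theta = 5/4, sigma = 2/3, x_0 = -9/5:
  E[X_t] = -9/5 * exp(-5/4 t) = -9*exp(-5*t/4)/5
  Var(X_t) = (2/3)^2 * (1 - exp(-2*5/4 t)) / (2 * 5/4) = 8/45 - 8*exp(-5*t/2)/45.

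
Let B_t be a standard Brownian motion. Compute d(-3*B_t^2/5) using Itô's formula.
d(-3*B_t^2/5) = (-3/5) dt + (-6*B_t/5) dB_t

Itô's formula for f(B_t) gives d f(B_t) = f'(B_t) dB_t + (1/2) f''(B_t) dt. Compute derivatives of f(x) = -3*x^2/5:
  f'(x)  = -6*x/5
  f''(x) = -6/5
Substitute x = B_t and multiply the f'' term by 1/2:
  drift     = (1/2) * (-6/5) evaluated at B_t = -3/5
  diffusion = (-6*x/5) evaluated at B_t = -6*B_t/5
Therefore d(-3*B_t^2/5) = (-3/5) dt + (-6*B_t/5) dB_t.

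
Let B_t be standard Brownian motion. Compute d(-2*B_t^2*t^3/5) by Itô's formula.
d(-2*B_t^2*t^3/5) = (2*t^2*(-3*B_t^2 - t)/5) dt + (-4*B_t*t^3/5) dB_t

Itô's formula for f(t, x): d f(t, B_t) = (f_t + (1/2) f_xx) dt + f_x dB_t. Compute partials of f(t, x) = -2*t^3*x^2/5:
  f_t(t,x)  = -6*t^2*x^2/5
  f_x(t,x)  = -4*t^3*x/5
  f_xx(t,x) = -4*t^3/5
Assemble drift = f_t + (1/2) f_xx = 2*t^2*(-t - 3*x^2)/5 and diffusion = f_x = -4*t^3*x/5. Substituting x = B_t:
  d(-2*B_t^2*t^3/5) = (2*t^2*(-3*B_t^2 - t)/5) dt + (-4*B_t*t^3/5) dB_t.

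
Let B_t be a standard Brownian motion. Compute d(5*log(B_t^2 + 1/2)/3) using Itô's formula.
d(5*log(B_t^2 + 1/2)/3) = (10*(1 - 2*B_t^2)/(3*(2*B_t^2 + 1)^2)) dt + (20*B_t/(3*(2*B_t^2 + 1))) dB_t

Itô's formula for f(B_t) gives d f(B_t) = f'(B_t) dB_t + (1/2) f''(B_t) dt. Compute derivatives of f(x) = 5*log(x^2 + 1/2)/3:
  f'(x)  = 20*x/(3*(2*x^2 + 1))
  f''(x) = 20*(1 - 2*x^2)/(3*(2*x^2 + 1)^2)
Substitute x = B_t and multiply the f'' term by 1/2:
  drift     = (1/2) * (20*(1 - 2*x^2)/(3*(2*x^2 + 1)^2)) evaluated at B_t = 10*(1 - 2*B_t^2)/(3*(2*B_t^2 + 1)^2)
  diffusion = (20*x/(3*(2*x^2 + 1))) evaluated at B_t = 20*B_t/(3*(2*B_t^2 + 1))
Therefore d(5*log(B_t^2 + 1/2)/3) = (10*(1 - 2*B_t^2)/(3*(2*B_t^2 + 1)^2)) dt + (20*B_t/(3*(2*B_t^2 + 1))) dB_t.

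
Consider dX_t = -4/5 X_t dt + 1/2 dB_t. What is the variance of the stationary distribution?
lim Var(X_t) = 5/32

The OU SDE dX = -theta X dt + sigma dB admits the integrating factor exp(theta t): d(exp(theta t) X_t) = sigma exp(theta t) dB_t. Integrating from 0 to t gives X_t = x_0 * exp(-theta t) + sigma * int_0^t exp(-theta (t-s)) dB_s for any initial x_0. The Itô integral has variance (by the Itô isometry) sigma^2 * int_0^t exp(-2 theta (t - s)) ds = sigma^2 * (1 - exp(-2 theta t)) / (2 theta), independent of x_0.
With theta = 4/5, sigma = 1/2:
  Var(X_t) = (1/2)^2 * (1 - exp(-2*4/5 t)) / (2 * 4/5) = 5/32 - 5*exp(-8*t/5)/32.
As t -> infinity, exp(-2*4/5 t) -> 0, so the stationary variance is sigma^2 / (2 theta) = 5/32.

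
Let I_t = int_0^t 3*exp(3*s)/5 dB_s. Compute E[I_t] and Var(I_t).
E[I_t] = 0; Var(I_t) = 3*exp(6*t)/50 - 3/50

The Itô integral of a deterministic integrand f(s) has mean 0 because each increment f(s) * (B_{s+ds} - B_s) has mean 0. By the Itô isometry:
  Var( int_0^t f(s) dB_s ) = E[ (int_0^t f(s) dB_s)^2 ] = int_0^t f(s)^2 ds.
Here f(s) = 3*exp(3*s)/5, so f(s)^2 = 9*exp(6*s)/25. Integrate:
  int_0^t (9*exp(6*s)/25) ds = 3*exp(6*t)/50 - 3/50.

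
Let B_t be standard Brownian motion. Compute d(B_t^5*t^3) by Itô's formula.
d(B_t^5*t^3) = (B_t^3*t^2*(3*B_t^2 + 10*t)) dt + (5*B_t^4*t^3) dB_t

Itô's formula for f(t, x): d f(t, B_t) = (f_t + (1/2) f_xx) dt + f_x dB_t. Compute partials of f(t, x) = t^3*x^5:
  f_t(t,x)  = 3*t^2*x^5
  f_x(t,x)  = 5*t^3*x^4
  f_xx(t,x) = 20*t^3*x^3
Assemble drift = f_t + (1/2) f_xx = t^2*x^3*(10*t + 3*x^2) and diffusion = f_x = 5*t^3*x^4. Substituting x = B_t:
  d(B_t^5*t^3) = (B_t^3*t^2*(3*B_t^2 + 10*t)) dt + (5*B_t^4*t^3) dB_t.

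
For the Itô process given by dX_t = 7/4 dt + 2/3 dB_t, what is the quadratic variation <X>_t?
<X>_t = 4*t/9

For an Itô process dX_t = a(t) dt + b(t) dB_t, the quadratic variation is <X>_t = int_0^t b(s)^2 ds (the drift term does not contribute). Here b(s) = 2/3, so
  b(s)^2 = 4/9.
Integrating from 0 to t:
  <X>_t = int_0^t (4/9) ds = 4*t/9.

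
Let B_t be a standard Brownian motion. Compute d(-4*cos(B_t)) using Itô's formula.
d(-4*cos(B_t)) = (2*cos(B_t)) dt + (4*sin(B_t)) dB_t

Itô's formula for f(B_t) gives d f(B_t) = f'(B_t) dB_t + (1/2) f''(B_t) dt. Compute derivatives of f(x) = -4*cos(x):
  f'(x)  = 4*sin(x)
  f''(x) = 4*cos(x)
Substitute x = B_t and multiply the f'' term by 1/2:
  drift     = (1/2) * (4*cos(x)) evaluated at B_t = 2*cos(B_t)
  diffusion = (4*sin(x)) evaluated at B_t = 4*sin(B_t)
Therefore d(-4*cos(B_t)) = (2*cos(B_t)) dt + (4*sin(B_t)) dB_t.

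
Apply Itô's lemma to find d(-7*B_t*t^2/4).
d(-7*B_t*t^2/4) = (-7*B_t*t/2) dt + (-7*t^2/4) dB_t

Itô's formula for f(t, x): d f(t, B_t) = (f_t + (1/2) f_xx) dt + f_x dB_t. Compute partials of f(t, x) = -7*t^2*x/4:
  f_t(t,x)  = -7*t*x/2
  f_x(t,x)  = -7*t^2/4
  f_xx(t,x) = 0
Assemble drift = f_t + (1/2) f_xx = -7*t*x/2 and diffusion = f_x = -7*t^2/4. Substituting x = B_t:
  d(-7*B_t*t^2/4) = (-7*B_t*t/2) dt + (-7*t^2/4) dB_t.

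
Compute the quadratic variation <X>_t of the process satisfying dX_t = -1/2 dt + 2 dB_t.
<X>_t = 4*t

For an Itô process dX_t = a(t) dt + b(t) dB_t, the quadratic variation is <X>_t = int_0^t b(s)^2 ds (the drift term does not contribute). Here b(s) = 2, so
  b(s)^2 = 4.
Integrating from 0 to t:
  <X>_t = int_0^t (4) ds = 4*t.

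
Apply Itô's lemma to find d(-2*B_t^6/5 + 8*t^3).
d(-2*B_t^6/5 + 8*t^3) = (-6*B_t^4 + 24*t^2) dt + (-12*B_t^5/5) dB_t

Itô's formula for f(t, x): d f(t, B_t) = (f_t + (1/2) f_xx) dt + f_x dB_t. Compute partials of f(t, x) = 8*t^3 - 2*x^6/5:
  f_t(t,x)  = 24*t^2
  f_x(t,x)  = -12*x^5/5
  f_xx(t,x) = -12*x^4
Assemble drift = f_t + (1/2) f_xx = 24*t^2 - 6*x^4 and diffusion = f_x = -12*x^5/5. Substituting x = B_t:
  d(-2*B_t^6/5 + 8*t^3) = (-6*B_t^4 + 24*t^2) dt + (-12*B_t^5/5) dB_t.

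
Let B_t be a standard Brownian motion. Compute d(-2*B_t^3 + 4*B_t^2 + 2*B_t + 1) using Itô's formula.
d(-2*B_t^3 + 4*B_t^2 + 2*B_t + 1) = (4 - 6*B_t) dt + (-6*B_t^2 + 8*B_t + 2) dB_t

Itô's formula for f(B_t) gives d f(B_t) = f'(B_t) dB_t + (1/2) f''(B_t) dt. Compute derivatives of f(x) = -2*x^3 + 4*x^2 + 2*x + 1:
  f'(x)  = -6*x^2 + 8*x + 2
  f''(x) = 8 - 12*x
Substitute x = B_t and multiply the f'' term by 1/2:
  drift     = (1/2) * (8 - 12*x) evaluated at B_t = 4 - 6*B_t
  diffusion = (-6*x^2 + 8*x + 2) evaluated at B_t = -6*B_t^2 + 8*B_t + 2
Therefore d(-2*B_t^3 + 4*B_t^2 + 2*B_t + 1) = (4 - 6*B_t) dt + (-6*B_t^2 + 8*B_t + 2) dB_t.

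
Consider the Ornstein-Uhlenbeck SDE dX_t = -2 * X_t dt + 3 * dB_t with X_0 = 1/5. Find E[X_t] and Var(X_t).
E[X_t] = exp(-2*t)/5; Var(X_t) = 9/4 - 9*exp(-4*t)/4

The OU SDE dX = -theta X dt + sigma dB admits the integrating factor exp(theta t): d(exp(theta t) X_t) = sigma exp(theta t) dB_t. Integrating from 0 to t:
  X_t = x_0 * exp(-theta t) + sigma * int_0^t exp(-theta (t-s)) dB_s.
The Itô integral has mean 0 and (by the Itô isometry) variance sigma^2 * int_0^t exp(-2 theta (t - s)) ds = sigma^2 * (1 - exp(-2 theta t)) / (2 theta).
With theta = 2, sigma = 3, x_0 = 1/5:
  E[X_t] = 1/5 * exp(-2 t) = exp(-2*t)/5
  Var(X_t) = (3)^2 * (1 - exp(-2*2 t)) / (2 * 2) = 9/4 - 9*exp(-4*t)/4.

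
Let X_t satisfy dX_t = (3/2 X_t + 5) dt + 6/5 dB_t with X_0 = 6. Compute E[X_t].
E[X_t] = 28*exp(3*t/2)/3 - 10/3

Taking expectations and using E[dB_t] = 0, the mean m(t) = E[X_t] satisfies the ODE m'(t) = a m(t) + b with m(0) = x_0. With a = 3/2, b = 5, x_0 = 6, the solution is
  m(t) = x_0 * exp(a t) + (b/a) * (exp(a t) - 1)
       = 6 * exp((3/2) t) + (5/(3/2)) * (exp((3/2) t) - 1)
       = 28*exp(3*t/2)/3 - 10/3.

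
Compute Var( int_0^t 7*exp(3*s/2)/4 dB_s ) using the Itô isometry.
Var = 49*exp(3*t)/48 - 49/48

The Itô integral of a deterministic integrand f(s) has mean 0 because each increment f(s) * (B_{s+ds} - B_s) has mean 0. By the Itô isometry:
  Var( int_0^t f(s) dB_s ) = E[ (int_0^t f(s) dB_s)^2 ] = int_0^t f(s)^2 ds.
Here f(s) = 7*exp(3*s/2)/4, so f(s)^2 = 49*exp(3*s)/16. Integrate:
  int_0^t (49*exp(3*s)/16) ds = 49*exp(3*t)/48 - 49/48.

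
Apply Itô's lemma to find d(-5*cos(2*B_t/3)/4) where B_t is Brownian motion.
d(-5*cos(2*B_t/3)/4) = (5*cos(2*B_t/3)/18) dt + (5*sin(2*B_t/3)/6) dB_t

Itô's formula for f(B_t) gives d f(B_t) = f'(B_t) dB_t + (1/2) f''(B_t) dt. Compute derivatives of f(x) = -5*cos(2*x/3)/4:
  f'(x)  = 5*sin(2*x/3)/6
  f''(x) = 5*cos(2*x/3)/9
Substitute x = B_t and multiply the f'' term by 1/2:
  drift     = (1/2) * (5*cos(2*x/3)/9) evaluated at B_t = 5*cos(2*B_t/3)/18
  diffusion = (5*sin(2*x/3)/6) evaluated at B_t = 5*sin(2*B_t/3)/6
Therefore d(-5*cos(2*B_t/3)/4) = (5*cos(2*B_t/3)/18) dt + (5*sin(2*B_t/3)/6) dB_t.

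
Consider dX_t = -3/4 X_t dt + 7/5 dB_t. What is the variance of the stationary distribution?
lim Var(X_t) = 98/75

The OU SDE dX = -theta X dt + sigma dB admits the integrating factor exp(theta t): d(exp(theta t) X_t) = sigma exp(theta t) dB_t. Integrating from 0 to t gives X_t = x_0 * exp(-theta t) + sigma * int_0^t exp(-theta (t-s)) dB_s for any initial x_0. The Itô integral has variance (by the Itô isometry) sigma^2 * int_0^t exp(-2 theta (t - s)) ds = sigma^2 * (1 - exp(-2 theta t)) / (2 theta), independent of x_0.
With theta = 3/4, sigma = 7/5:
  Var(X_t) = (7/5)^2 * (1 - exp(-2*3/4 t)) / (2 * 3/4) = 98/75 - 98*exp(-3*t/2)/75.
As t -> infinity, exp(-2*3/4 t) -> 0, so the stationary variance is sigma^2 / (2 theta) = 98/75.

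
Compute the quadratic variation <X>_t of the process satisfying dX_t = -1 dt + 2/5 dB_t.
<X>_t = 4*t/25

For an Itô process dX_t = a(t) dt + b(t) dB_t, the quadratic variation is <X>_t = int_0^t b(s)^2 ds (the drift term does not contribute). Here b(s) = 2/5, so
  b(s)^2 = 4/25.
Integrating from 0 to t:
  <X>_t = int_0^t (4/25) ds = 4*t/25.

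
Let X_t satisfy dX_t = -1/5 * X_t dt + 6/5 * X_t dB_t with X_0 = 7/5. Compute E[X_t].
E[X_t] = 7*exp(-t/5)/5

For GBM dX = mu X dt + sigma X dB with X_0 = x_0, apply Itô to Y = log X: dY = (mu - sigma^2/2) dt + sigma dB, so Y_t = log(x_0) + (mu - sigma^2/2) t + sigma B_t and hence X_t = x_0 * exp((mu - sigma^2/2) t + sigma B_t).
With mu = -1/5, sigma = 6/5, x_0 = 7/5, this gives:
  X_t = 7/5 * exp((-23/25) * t + (6/5) * B_t).
Since sigma*B_t ~ Normal(0, sigma^2 t), E[exp(sigma*B_t)] = exp(sigma^2 t / 2); so E[X_t] = x_0 * exp((mu - sigma^2/2) t) * exp(sigma^2 t / 2) = x_0 * exp(mu t) = 7*exp(-t/5)/5.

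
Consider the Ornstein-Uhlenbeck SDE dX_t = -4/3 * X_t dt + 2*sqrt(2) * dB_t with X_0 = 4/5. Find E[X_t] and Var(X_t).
E[X_t] = 4*exp(-4*t/3)/5; Var(X_t) = 3 - 3*exp(-8*t/3)

The OU SDE dX = -theta X dt + sigma dB admits the integrating factor exp(theta t): d(exp(theta t) X_t) = sigma exp(theta t) dB_t. Integrating from 0 to t:
  X_t = x_0 * exp(-theta t) + sigma * int_0^t exp(-theta (t-s)) dB_s.
The Itô integral has mean 0 and (by the Itô isometry) variance sigma^2 * int_0^t exp(-2 theta (t - s)) ds = sigma^2 * (1 - exp(-2 theta t)) / (2 theta).
With theta = 4/3, sigma = 2*sqrt(2), x_0 = 4/5:
  E[X_t] = 4/5 * exp(-4/3 t) = 4*exp(-4*t/3)/5
  Var(X_t) = (2*sqrt(2))^2 * (1 - exp(-2*4/3 t)) / (2 * 4/3) = 3 - 3*exp(-8*t/3).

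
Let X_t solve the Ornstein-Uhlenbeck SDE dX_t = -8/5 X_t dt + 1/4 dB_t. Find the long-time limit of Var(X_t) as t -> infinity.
lim Var(X_t) = 5/256

The OU SDE dX = -theta X dt + sigma dB admits the integrating factor exp(theta t): d(exp(theta t) X_t) = sigma exp(theta t) dB_t. Integrating from 0 to t gives X_t = x_0 * exp(-theta t) + sigma * int_0^t exp(-theta (t-s)) dB_s for any initial x_0. The Itô integral has variance (by the Itô isometry) sigma^2 * int_0^t exp(-2 theta (t - s)) ds = sigma^2 * (1 - exp(-2 theta t)) / (2 theta), independent of x_0.
With theta = 8/5, sigma = 1/4:
  Var(X_t) = (1/4)^2 * (1 - exp(-2*8/5 t)) / (2 * 8/5) = 5/256 - 5*exp(-16*t/5)/256.
As t -> infinity, exp(-2*8/5 t) -> 0, so the stationary variance is sigma^2 / (2 theta) = 5/256.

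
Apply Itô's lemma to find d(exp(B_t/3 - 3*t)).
d(exp(B_t/3 - 3*t)) = (-53*exp(B_t/3 - 3*t)/18) dt + (exp(B_t/3 - 3*t)/3) dB_t

Itô's formula for f(t, x): d f(t, B_t) = (f_t + (1/2) f_xx) dt + f_x dB_t. Compute partials of f(t, x) = exp(-3*t + x/3):
  f_t(t,x)  = -3*exp(-3*t + x/3)
  f_x(t,x)  = exp(-3*t + x/3)/3
  f_xx(t,x) = exp(-3*t + x/3)/9
Assemble drift = f_t + (1/2) f_xx = -53*exp(-3*t + x/3)/18 and diffusion = f_x = exp(-3*t + x/3)/3. Substituting x = B_t:
  d(exp(B_t/3 - 3*t)) = (-53*exp(B_t/3 - 3*t)/18) dt + (exp(B_t/3 - 3*t)/3) dB_t.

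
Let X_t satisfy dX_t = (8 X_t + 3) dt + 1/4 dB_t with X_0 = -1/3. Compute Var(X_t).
Var(X_t) = exp(16*t)/256 - 1/256

The variance V(t) = Var(X_t) satisfies V'(t) = 2 a V(t) + c^2 with V(0) = 0 (drift coefficient is linear in X, diffusion is constant). With a = 8, c = 1/4, the solution is
  V(t) = (c^2 / (2 a)) * (exp(2 a t) - 1)
       = ((1/4)^2 / (2*8)) * (exp(16 t) - 1)
       = exp(16*t)/256 - 1/256.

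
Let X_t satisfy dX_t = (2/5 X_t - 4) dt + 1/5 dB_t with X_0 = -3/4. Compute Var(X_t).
Var(X_t) = exp(4*t/5)/20 - 1/20

The variance V(t) = Var(X_t) satisfies V'(t) = 2 a V(t) + c^2 with V(0) = 0 (drift coefficient is linear in X, diffusion is constant). With a = 2/5, c = 1/5, the solution is
  V(t) = (c^2 / (2 a)) * (exp(2 a t) - 1)
       = ((1/5)^2 / (2*(2/5))) * (exp((4/5) t) - 1)
       = exp(4*t/5)/20 - 1/20.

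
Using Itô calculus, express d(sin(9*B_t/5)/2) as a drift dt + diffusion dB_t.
d(sin(9*B_t/5)/2) = (-81*sin(9*B_t/5)/100) dt + (9*cos(9*B_t/5)/10) dB_t

Itô's formula for f(B_t) gives d f(B_t) = f'(B_t) dB_t + (1/2) f''(B_t) dt. Compute derivatives of f(x) = sin(9*x/5)/2:
  f'(x)  = 9*cos(9*x/5)/10
  f''(x) = -81*sin(9*x/5)/50
Substitute x = B_t and multiply the f'' term by 1/2:
  drift     = (1/2) * (-81*sin(9*x/5)/50) evaluated at B_t = -81*sin(9*B_t/5)/100
  diffusion = (9*cos(9*x/5)/10) evaluated at B_t = 9*cos(9*B_t/5)/10
Therefore d(sin(9*B_t/5)/2) = (-81*sin(9*B_t/5)/100) dt + (9*cos(9*B_t/5)/10) dB_t.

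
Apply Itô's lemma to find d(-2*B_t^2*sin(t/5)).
d(-2*B_t^2*sin(t/5)) = (-2*B_t^2*cos(t/5)/5 - 2*sin(t/5)) dt + (-4*B_t*sin(t/5)) dB_t

Itô's formula for f(t, x): d f(t, B_t) = (f_t + (1/2) f_xx) dt + f_x dB_t. Compute partials of f(t, x) = -2*x^2*sin(t/5):
  f_t(t,x)  = -2*x^2*cos(t/5)/5
  f_x(t,x)  = -4*x*sin(t/5)
  f_xx(t,x) = -4*sin(t/5)
Assemble drift = f_t + (1/2) f_xx = -2*x^2*cos(t/5)/5 - 2*sin(t/5) and diffusion = f_x = -4*x*sin(t/5). Substituting x = B_t:
  d(-2*B_t^2*sin(t/5)) = (-2*B_t^2*cos(t/5)/5 - 2*sin(t/5)) dt + (-4*B_t*sin(t/5)) dB_t.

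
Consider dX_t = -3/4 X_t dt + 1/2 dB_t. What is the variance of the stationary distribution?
lim Var(X_t) = 1/6

The OU SDE dX = -theta X dt + sigma dB admits the integrating factor exp(theta t): d(exp(theta t) X_t) = sigma exp(theta t) dB_t. Integrating from 0 to t gives X_t = x_0 * exp(-theta t) + sigma * int_0^t exp(-theta (t-s)) dB_s for any initial x_0. The Itô integral has variance (by the Itô isometry) sigma^2 * int_0^t exp(-2 theta (t - s)) ds = sigma^2 * (1 - exp(-2 theta t)) / (2 theta), independent of x_0.
With theta = 3/4, sigma = 1/2:
  Var(X_t) = (1/2)^2 * (1 - exp(-2*3/4 t)) / (2 * 3/4) = 1/6 - exp(-3*t/2)/6.
As t -> infinity, exp(-2*3/4 t) -> 0, so the stationary variance is sigma^2 / (2 theta) = 1/6.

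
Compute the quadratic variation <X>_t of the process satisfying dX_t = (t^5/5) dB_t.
<X>_t = t^11/275

For an Itô process dX_t = a(t) dt + b(t) dB_t, the quadratic variation is <X>_t = int_0^t b(s)^2 ds (the drift term does not contribute). Here b(s) = s^5/5, so
  b(s)^2 = s^10/25.
Integrating from 0 to t:
  <X>_t = int_0^t (s^10/25) ds = t^11/275.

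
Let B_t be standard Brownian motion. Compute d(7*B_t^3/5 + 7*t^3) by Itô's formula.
d(7*B_t^3/5 + 7*t^3) = (21*B_t/5 + 21*t^2) dt + (21*B_t^2/5) dB_t

Itô's formula for f(t, x): d f(t, B_t) = (f_t + (1/2) f_xx) dt + f_x dB_t. Compute partials of f(t, x) = 7*t^3 + 7*x^3/5:
  f_t(t,x)  = 21*t^2
  f_x(t,x)  = 21*x^2/5
  f_xx(t,x) = 42*x/5
Assemble drift = f_t + (1/2) f_xx = 21*t^2 + 21*x/5 and diffusion = f_x = 21*x^2/5. Substituting x = B_t:
  d(7*B_t^3/5 + 7*t^3) = (21*B_t/5 + 21*t^2) dt + (21*B_t^2/5) dB_t.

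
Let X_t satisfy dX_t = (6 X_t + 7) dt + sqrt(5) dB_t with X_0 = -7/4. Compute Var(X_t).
Var(X_t) = 5*exp(12*t)/12 - 5/12

The variance V(t) = Var(X_t) satisfies V'(t) = 2 a V(t) + c^2 with V(0) = 0 (drift coefficient is linear in X, diffusion is constant). With a = 6, c = sqrt(5), the solution is
  V(t) = (c^2 / (2 a)) * (exp(2 a t) - 1)
       = (sqrt(5)^2 / (2*6)) * (exp(12 t) - 1)
       = 5*exp(12*t)/12 - 5/12.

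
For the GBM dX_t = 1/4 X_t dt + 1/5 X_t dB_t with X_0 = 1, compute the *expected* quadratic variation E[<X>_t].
E[<X>_t] = 2*exp(27*t/50)/27 - 2/27

<X>_t = int_0^t ((1/5) * X_s)^2 ds. Taking expectation inside the integral: E[<X>_t] = (1/5)^2 * int_0^t E[X_s^2] ds. For GBM, E[X_s^2] = x_0^2 * exp((2 mu + sigma^2) s). Integrating:
  E[<X>_t] = (1/5)^2 * 1^2 * (exp((2*(1/4) + (1/5)^2) t) - 1) / (2*(1/4) + (1/5)^2)
           = (1/5)^2 * 1^2 * (exp((27/50) t) - 1) / (27/50) = 2*exp(27*t/50)/27 - 2/27.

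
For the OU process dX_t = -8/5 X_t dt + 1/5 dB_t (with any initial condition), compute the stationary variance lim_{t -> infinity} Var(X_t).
lim Var(X_t) = 1/80

The OU SDE dX = -theta X dt + sigma dB admits the integrating factor exp(theta t): d(exp(theta t) X_t) = sigma exp(theta t) dB_t. Integrating from 0 to t gives X_t = x_0 * exp(-theta t) + sigma * int_0^t exp(-theta (t-s)) dB_s for any initial x_0. The Itô integral has variance (by the Itô isometry) sigma^2 * int_0^t exp(-2 theta (t - s)) ds = sigma^2 * (1 - exp(-2 theta t)) / (2 theta), independent of x_0.
With theta = 8/5, sigma = 1/5:
  Var(X_t) = (1/5)^2 * (1 - exp(-2*8/5 t)) / (2 * 8/5) = 1/80 - exp(-16*t/5)/80.
As t -> infinity, exp(-2*8/5 t) -> 0, so the stationary variance is sigma^2 / (2 theta) = 1/80.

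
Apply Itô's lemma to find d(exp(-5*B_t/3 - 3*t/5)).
d(exp(-5*B_t/3 - 3*t/5)) = (71*exp(-5*B_t/3 - 3*t/5)/90) dt + (-5*exp(-5*B_t/3 - 3*t/5)/3) dB_t

Itô's formula for f(t, x): d f(t, B_t) = (f_t + (1/2) f_xx) dt + f_x dB_t. Compute partials of f(t, x) = exp(-3*t/5 - 5*x/3):
  f_t(t,x)  = -3*exp(-3*t/5 - 5*x/3)/5
  f_x(t,x)  = -5*exp(-3*t/5 - 5*x/3)/3
  f_xx(t,x) = 25*exp(-3*t/5 - 5*x/3)/9
Assemble drift = f_t + (1/2) f_xx = 71*exp(-3*t/5 - 5*x/3)/90 and diffusion = f_x = -5*exp(-3*t/5 - 5*x/3)/3. Substituting x = B_t:
  d(exp(-5*B_t/3 - 3*t/5)) = (71*exp(-5*B_t/3 - 3*t/5)/90) dt + (-5*exp(-5*B_t/3 - 3*t/5)/3) dB_t.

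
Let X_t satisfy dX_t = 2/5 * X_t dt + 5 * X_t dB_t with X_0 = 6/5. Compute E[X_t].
E[X_t] = 6*exp(2*t/5)/5

For GBM dX = mu X dt + sigma X dB with X_0 = x_0, apply Itô to Y = log X: dY = (mu - sigma^2/2) dt + sigma dB, so Y_t = log(x_0) + (mu - sigma^2/2) t + sigma B_t and hence X_t = x_0 * exp((mu - sigma^2/2) t + sigma B_t).
With mu = 2/5, sigma = 5, x_0 = 6/5, this gives:
  X_t = 6/5 * exp((-121/10) * t + (5) * B_t).
Since sigma*B_t ~ Normal(0, sigma^2 t), E[exp(sigma*B_t)] = exp(sigma^2 t / 2); so E[X_t] = x_0 * exp((mu - sigma^2/2) t) * exp(sigma^2 t / 2) = x_0 * exp(mu t) = 6*exp(2*t/5)/5.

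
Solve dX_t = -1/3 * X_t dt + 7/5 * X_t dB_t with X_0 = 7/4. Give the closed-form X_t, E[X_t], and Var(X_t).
X_t = 7/4 * exp((-197/150) t + (7/5) B_t); E[X_t] = 7*exp(-t/3)/4; Var(X_t) = (49*exp(49*t/25) - 49)*exp(-2*t/3)/16

For GBM dX = mu X dt + sigma X dB with X_0 = x_0, apply Itô to Y = log X: dY = (mu - sigma^2/2) dt + sigma dB, so Y_t = log(x_0) + (mu - sigma^2/2) t + sigma B_t and hence X_t = x_0 * exp((mu - sigma^2/2) t + sigma B_t).
With mu = -1/3, sigma = 7/5, x_0 = 7/4, this gives:
  X_t = 7/4 * exp((-197/150) * t + (7/5) * B_t).
Since sigma*B_t ~ Normal(0, sigma^2 t), E[exp(sigma*B_t)] = exp(sigma^2 t / 2); so E[X_t] = x_0 * exp((mu - sigma^2/2) t) * exp(sigma^2 t / 2) = x_0 * exp(mu t) = 7*exp(-t/3)/4.
Var(X_t) = E[X_t^2] - (E[X_t])^2 = x_0^2 * exp(2 mu t) * (exp(sigma^2 t) - 1) = (49*exp(49*t/25) - 49)*exp(-2*t/3)/16.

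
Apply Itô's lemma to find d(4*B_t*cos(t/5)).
d(4*B_t*cos(t/5)) = (-4*B_t*sin(t/5)/5) dt + (4*cos(t/5)) dB_t

Itô's formula for f(t, x): d f(t, B_t) = (f_t + (1/2) f_xx) dt + f_x dB_t. Compute partials of f(t, x) = 4*x*cos(t/5):
  f_t(t,x)  = -4*x*sin(t/5)/5
  f_x(t,x)  = 4*cos(t/5)
  f_xx(t,x) = 0
Assemble drift = f_t + (1/2) f_xx = -4*x*sin(t/5)/5 and diffusion = f_x = 4*cos(t/5). Substituting x = B_t:
  d(4*B_t*cos(t/5)) = (-4*B_t*sin(t/5)/5) dt + (4*cos(t/5)) dB_t.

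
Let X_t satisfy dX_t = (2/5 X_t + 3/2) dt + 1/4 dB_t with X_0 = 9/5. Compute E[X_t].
E[X_t] = 111*exp(2*t/5)/20 - 15/4

Taking expectations and using E[dB_t] = 0, the mean m(t) = E[X_t] satisfies the ODE m'(t) = a m(t) + b with m(0) = x_0. With a = 2/5, b = 3/2, x_0 = 9/5, the solution is
  m(t) = x_0 * exp(a t) + (b/a) * (exp(a t) - 1)
       = (9/5) * exp((2/5) t) + ((3/2)/(2/5)) * (exp((2/5) t) - 1)
       = 111*exp(2*t/5)/20 - 15/4.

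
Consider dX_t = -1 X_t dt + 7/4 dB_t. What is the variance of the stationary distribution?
lim Var(X_t) = 49/32

The OU SDE dX = -theta X dt + sigma dB admits the integrating factor exp(theta t): d(exp(theta t) X_t) = sigma exp(theta t) dB_t. Integrating from 0 to t gives X_t = x_0 * exp(-theta t) + sigma * int_0^t exp(-theta (t-s)) dB_s for any initial x_0. The Itô integral has variance (by the Itô isometry) sigma^2 * int_0^t exp(-2 theta (t - s)) ds = sigma^2 * (1 - exp(-2 theta t)) / (2 theta), independent of x_0.
With theta = 1, sigma = 7/4:
  Var(X_t) = (7/4)^2 * (1 - exp(-2*1 t)) / (2 * 1) = 49/32 - 49*exp(-2*t)/32.
As t -> infinity, exp(-2*1 t) -> 0, so the stationary variance is sigma^2 / (2 theta) = 49/32.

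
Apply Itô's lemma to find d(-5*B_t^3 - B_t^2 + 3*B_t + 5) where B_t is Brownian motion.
d(-5*B_t^3 - B_t^2 + 3*B_t + 5) = (-15*B_t - 1) dt + (-15*B_t^2 - 2*B_t + 3) dB_t

Itô's formula for f(B_t) gives d f(B_t) = f'(B_t) dB_t + (1/2) f''(B_t) dt. Compute derivatives of f(x) = -5*x^3 - x^2 + 3*x + 5:
  f'(x)  = -15*x^2 - 2*x + 3
  f''(x) = -30*x - 2
Substitute x = B_t and multiply the f'' term by 1/2:
  drift     = (1/2) * (-30*x - 2) evaluated at B_t = -15*B_t - 1
  diffusion = (-15*x^2 - 2*x + 3) evaluated at B_t = -15*B_t^2 - 2*B_t + 3
Therefore d(-5*B_t^3 - B_t^2 + 3*B_t + 5) = (-15*B_t - 1) dt + (-15*B_t^2 - 2*B_t + 3) dB_t.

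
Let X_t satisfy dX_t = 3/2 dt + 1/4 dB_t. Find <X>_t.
<X>_t = t/16

For an Itô process dX_t = a(t) dt + b(t) dB_t, the quadratic variation is <X>_t = int_0^t b(s)^2 ds (the drift term does not contribute). Here b(s) = 1/4, so
  b(s)^2 = 1/16.
Integrating from 0 to t:
  <X>_t = int_0^t (1/16) ds = t/16.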